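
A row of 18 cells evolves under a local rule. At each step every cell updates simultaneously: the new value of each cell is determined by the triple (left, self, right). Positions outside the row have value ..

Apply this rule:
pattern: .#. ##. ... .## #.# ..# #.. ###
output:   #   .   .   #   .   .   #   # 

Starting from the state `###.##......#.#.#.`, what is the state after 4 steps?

#.#.#.#.##..#.#.#.

step 1: ##..#.#.....#.#.##
step 2: #.#.#.##....#.#.#.
step 3: #.#.#.#.#...#.#.##
step 4: #.#.#.#.##..#.#.#.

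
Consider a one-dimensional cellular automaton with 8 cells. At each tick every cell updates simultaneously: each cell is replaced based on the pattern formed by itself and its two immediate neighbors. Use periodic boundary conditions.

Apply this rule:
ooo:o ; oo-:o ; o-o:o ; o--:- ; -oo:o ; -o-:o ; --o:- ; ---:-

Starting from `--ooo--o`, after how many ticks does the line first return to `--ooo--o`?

--ooo--o

1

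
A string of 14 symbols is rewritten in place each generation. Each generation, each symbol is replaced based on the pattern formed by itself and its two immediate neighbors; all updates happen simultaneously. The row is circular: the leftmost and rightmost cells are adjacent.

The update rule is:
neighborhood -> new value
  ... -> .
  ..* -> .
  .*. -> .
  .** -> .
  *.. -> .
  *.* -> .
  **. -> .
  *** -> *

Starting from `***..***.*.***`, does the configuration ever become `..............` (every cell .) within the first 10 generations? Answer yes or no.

yes

generation 1: **....*.....**
generation 2: *............*
generation 3: ..............
all cells are . at generation 3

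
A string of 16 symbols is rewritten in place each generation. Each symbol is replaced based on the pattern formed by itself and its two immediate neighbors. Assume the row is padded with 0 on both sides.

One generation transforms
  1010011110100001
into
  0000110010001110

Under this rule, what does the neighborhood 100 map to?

At position 3 the neighborhood is 100; the next row has 0 there.

0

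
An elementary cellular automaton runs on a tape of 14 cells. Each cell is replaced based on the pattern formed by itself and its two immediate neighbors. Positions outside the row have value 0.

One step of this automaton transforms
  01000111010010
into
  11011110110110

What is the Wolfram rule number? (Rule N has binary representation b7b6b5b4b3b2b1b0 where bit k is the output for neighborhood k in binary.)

175

position 6: 111 → 1  (bit 7 = 1)
position 7: 110 → 0  (bit 6 = 0)
position 8: 101 → 1  (bit 5 = 1)
position 2: 100 → 0  (bit 4 = 0)
position 5: 011 → 1  (bit 3 = 1)
position 1: 010 → 1  (bit 2 = 1)
position 0: 001 → 1  (bit 1 = 1)
position 3: 000 → 1  (bit 0 = 1)
bits b7..b0 = 10101111 = 175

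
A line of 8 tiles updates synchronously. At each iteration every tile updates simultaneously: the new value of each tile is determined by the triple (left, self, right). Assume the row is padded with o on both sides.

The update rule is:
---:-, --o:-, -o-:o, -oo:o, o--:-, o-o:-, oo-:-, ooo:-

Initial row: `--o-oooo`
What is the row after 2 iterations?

--o-o---
--o-o---

--o-o---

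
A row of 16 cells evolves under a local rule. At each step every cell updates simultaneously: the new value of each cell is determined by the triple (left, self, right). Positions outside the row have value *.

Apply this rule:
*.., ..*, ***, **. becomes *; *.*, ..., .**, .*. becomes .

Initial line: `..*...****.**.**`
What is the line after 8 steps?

**.*.*.***..*..*
**......****.**.
***....*.***..*.
****..*...****..
******.*.*.*****
******......****
*******....*.***
********..*...**

********..*...**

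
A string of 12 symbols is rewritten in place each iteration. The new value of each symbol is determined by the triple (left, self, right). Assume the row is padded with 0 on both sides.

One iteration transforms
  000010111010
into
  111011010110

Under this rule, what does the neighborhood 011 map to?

At position 6 the neighborhood is 011; the next row has 0 there.

0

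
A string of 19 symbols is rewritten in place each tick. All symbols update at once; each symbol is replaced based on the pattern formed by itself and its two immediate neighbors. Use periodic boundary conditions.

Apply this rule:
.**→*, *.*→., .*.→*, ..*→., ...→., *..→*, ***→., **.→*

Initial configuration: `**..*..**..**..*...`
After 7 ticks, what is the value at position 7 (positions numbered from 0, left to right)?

*

tick 1: ***.**.***.***.**..
tick 2: *.*.**.*.*.*.*.***.
tick 3: *.*.**.*.*.*.*.*.*.
tick 4: *.*.**.*.*.*.*.*.*.  (fixed point — unchanged through tick 7)
position 7 holds *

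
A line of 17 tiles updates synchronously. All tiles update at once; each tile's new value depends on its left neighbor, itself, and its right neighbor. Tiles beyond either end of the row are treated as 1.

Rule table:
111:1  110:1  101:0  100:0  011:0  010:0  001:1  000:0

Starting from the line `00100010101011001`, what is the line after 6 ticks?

01000100000001010
00001000000010000
00010000000100001
00100000001000010
01000000010000100
00000000100001001

00000000100001001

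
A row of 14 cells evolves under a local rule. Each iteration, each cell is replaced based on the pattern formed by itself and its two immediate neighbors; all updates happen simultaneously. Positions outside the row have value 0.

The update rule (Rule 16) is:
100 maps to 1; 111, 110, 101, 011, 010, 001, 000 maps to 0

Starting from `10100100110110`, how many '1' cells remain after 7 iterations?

00010010000001
00001001000000
00000100100000
00000010010000
00000001001000
00000000100100
00000000010010
count of 1: 2

2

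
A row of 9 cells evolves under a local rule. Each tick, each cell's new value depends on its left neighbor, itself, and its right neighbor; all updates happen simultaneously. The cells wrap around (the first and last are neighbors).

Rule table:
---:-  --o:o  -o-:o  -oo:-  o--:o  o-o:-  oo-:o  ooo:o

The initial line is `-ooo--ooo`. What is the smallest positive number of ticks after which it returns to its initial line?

tick 1: --oooo-oo
tick 2: oo-ooo--o
tick 3: oo--oooo-
tick 4: -ooo-ooo-
tick 5: o-oo--ooo
tick 6: o--ooo-oo
tick 7: ooo-oo--o
tick 8: ooo--ooo-
tick 9: -oooo-oo-
tick 10: o-ooo--oo
tick 11: o--oooo-o
tick 12: ooo-ooo--
tick 13: -oo--oooo
tick 14: --ooo-ooo
tick 15: oo-oo--oo
tick 16: oo--ooo-o
tick 17: oooo-oo--
tick 18: -ooo--ooo

18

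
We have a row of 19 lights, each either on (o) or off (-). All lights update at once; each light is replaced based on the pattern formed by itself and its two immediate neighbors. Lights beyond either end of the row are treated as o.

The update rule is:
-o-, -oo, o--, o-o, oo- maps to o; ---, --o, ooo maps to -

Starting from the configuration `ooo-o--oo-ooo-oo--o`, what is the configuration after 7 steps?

--oooo-oooo-ooooo-o
o-o--ooo--ooo---ooo
oooo-o-oo-o-oo--o--
---oooooooooooo-oo-
o--o----------ooooo
oo-oo---------o----
-ooooo--------oo---

-ooooo--------oo---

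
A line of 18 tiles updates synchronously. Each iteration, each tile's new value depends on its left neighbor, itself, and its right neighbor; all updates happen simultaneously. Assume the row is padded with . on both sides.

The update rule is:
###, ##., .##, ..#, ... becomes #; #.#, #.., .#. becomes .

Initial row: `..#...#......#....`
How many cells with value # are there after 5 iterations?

15

##..##..#####..###
##.###.######.####
##.###.######.####  (fixed point — unchanged through iteration 5)
count of #: 15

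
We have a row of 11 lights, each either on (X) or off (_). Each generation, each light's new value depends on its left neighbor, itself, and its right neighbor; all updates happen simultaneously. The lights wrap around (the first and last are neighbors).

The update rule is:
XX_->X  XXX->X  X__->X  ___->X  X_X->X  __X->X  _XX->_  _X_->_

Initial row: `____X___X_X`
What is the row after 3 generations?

X_XXXX_XXX_

generation 1: XXXX_XXX_X_
generation 2: _XXXX_XXX_X
generation 3: X_XXXX_XXX_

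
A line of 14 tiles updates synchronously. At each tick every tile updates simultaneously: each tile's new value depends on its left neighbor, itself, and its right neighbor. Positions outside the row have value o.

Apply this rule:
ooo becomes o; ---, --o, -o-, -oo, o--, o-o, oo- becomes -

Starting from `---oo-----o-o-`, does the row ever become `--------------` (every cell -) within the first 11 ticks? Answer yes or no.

yes

--------------
all cells are - at tick 1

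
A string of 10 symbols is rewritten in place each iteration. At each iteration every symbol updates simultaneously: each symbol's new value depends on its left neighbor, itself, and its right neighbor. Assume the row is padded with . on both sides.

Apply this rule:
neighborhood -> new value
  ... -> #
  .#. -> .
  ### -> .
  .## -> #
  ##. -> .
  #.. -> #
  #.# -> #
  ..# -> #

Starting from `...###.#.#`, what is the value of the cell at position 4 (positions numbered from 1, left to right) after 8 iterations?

#

iteration 1: ####..#.#.
iteration 2: #...##.#.#
iteration 3: .####.#.#.
iteration 4: ##...#.#.#
iteration 5: #.###.#.#.
iteration 6: .##..#.#.#
iteration 7: ##.##.#.#.
iteration 8: #.##.#.#.#
position 4 holds #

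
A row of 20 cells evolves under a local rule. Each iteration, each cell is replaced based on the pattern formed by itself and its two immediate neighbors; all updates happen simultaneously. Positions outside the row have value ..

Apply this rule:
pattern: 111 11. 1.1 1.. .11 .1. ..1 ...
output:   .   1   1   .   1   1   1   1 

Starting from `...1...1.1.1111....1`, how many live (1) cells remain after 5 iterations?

iteration 1: 1111.1111111..1.1111
iteration 2: 1..111.....1.1111..1
iteration 3: 1.11.1.1111111..1.11
iteration 4: 11111111.....1.11111
iteration 5: 1......1.1111111...1
count of 1: 10

10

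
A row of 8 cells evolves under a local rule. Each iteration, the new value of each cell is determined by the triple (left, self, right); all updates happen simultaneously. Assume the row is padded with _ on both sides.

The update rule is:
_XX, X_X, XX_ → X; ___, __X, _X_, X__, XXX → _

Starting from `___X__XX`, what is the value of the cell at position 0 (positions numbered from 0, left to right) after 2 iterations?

_

______XX
______XX
position 0 holds _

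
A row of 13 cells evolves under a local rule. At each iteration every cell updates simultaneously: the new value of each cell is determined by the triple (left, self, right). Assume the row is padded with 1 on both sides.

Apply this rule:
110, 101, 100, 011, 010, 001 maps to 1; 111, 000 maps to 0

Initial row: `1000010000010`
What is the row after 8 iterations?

iteration 1: 1100111000111
iteration 2: 0111101101100
iteration 3: 1100111111111
iteration 4: 0111100000000
iteration 5: 1100110000001
iteration 6: 0111111000011
iteration 7: 1100001100110
iteration 8: 0110011111111

0110011111111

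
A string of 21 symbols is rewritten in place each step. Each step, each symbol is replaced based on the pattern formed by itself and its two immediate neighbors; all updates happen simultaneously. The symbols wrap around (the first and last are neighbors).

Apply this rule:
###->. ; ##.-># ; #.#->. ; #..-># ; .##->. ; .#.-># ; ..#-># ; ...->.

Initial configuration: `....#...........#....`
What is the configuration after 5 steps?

...###.........###...
..#..##.......#..##..
.####.##.....####.##.
#...#..##...#...#..##
##.####.##.###.####..

##.####.##.###.####..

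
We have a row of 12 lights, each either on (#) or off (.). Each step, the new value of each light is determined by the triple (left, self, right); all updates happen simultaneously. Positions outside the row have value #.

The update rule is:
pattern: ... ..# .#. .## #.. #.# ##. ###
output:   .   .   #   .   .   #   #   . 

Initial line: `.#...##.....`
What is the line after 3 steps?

##....#.....

##....#.....
.#....#.....
##....#.....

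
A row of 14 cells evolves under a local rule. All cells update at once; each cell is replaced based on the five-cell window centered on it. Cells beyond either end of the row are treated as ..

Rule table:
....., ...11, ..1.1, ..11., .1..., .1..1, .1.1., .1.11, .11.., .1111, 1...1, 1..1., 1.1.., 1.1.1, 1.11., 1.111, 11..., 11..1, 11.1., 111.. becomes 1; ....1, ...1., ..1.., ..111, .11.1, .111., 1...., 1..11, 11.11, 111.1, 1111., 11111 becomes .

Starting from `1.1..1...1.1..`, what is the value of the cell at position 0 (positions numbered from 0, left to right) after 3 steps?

.

11111.11.1111.
.1....1..11.11
..1....1.1..11
position 0 holds .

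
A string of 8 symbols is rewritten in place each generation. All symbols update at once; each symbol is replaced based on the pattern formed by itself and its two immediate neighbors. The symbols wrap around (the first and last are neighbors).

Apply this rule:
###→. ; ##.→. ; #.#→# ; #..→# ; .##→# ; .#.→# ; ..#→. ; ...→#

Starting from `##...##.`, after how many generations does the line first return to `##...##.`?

24

#.##.#.#
.##.####
##.##...
#.##.##.
###.##.#
...##.##
##.#.##.
#.####.#
.##...##
##.##.#.
#.##.###
.##.##..
.#.##.##
####.##.
#...##.#
.##.#.##
##.####.
#.##...#
.##.##.#
##.##.##
..##.##.
#.#.##.#
.####.##
##...##.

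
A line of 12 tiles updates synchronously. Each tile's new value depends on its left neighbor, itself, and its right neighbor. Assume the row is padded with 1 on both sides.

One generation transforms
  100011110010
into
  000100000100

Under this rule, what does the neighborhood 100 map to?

0

At position 1 the neighborhood is 100; the next row has 0 there.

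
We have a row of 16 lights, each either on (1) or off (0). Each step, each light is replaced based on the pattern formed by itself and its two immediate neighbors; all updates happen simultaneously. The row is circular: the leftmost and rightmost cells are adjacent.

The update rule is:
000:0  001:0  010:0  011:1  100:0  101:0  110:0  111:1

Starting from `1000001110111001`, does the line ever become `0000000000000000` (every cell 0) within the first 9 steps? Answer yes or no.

yes

step 1: 0000001100110001
step 2: 0000001000100000
step 3: 0000000000000000
all cells are 0 at step 3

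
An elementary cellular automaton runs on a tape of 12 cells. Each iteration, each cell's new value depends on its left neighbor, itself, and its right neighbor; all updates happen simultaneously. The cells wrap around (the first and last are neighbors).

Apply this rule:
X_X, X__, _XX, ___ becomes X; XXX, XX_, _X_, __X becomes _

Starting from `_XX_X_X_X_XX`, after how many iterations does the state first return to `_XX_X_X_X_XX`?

12

iteration 1: XX_X_X_X_XX_
iteration 2: X_X_X_X_XX_X
iteration 3: _X_X_X_XX_XX
iteration 4: X_X_X_XX_XX_
iteration 5: _X_X_XX_XX_X
iteration 6: X_X_XX_XX_X_
iteration 7: _X_XX_XX_X_X
iteration 8: X_XX_XX_X_X_
iteration 9: _XX_XX_X_X_X
iteration 10: XX_XX_X_X_X_
iteration 11: X_XX_X_X_X_X
iteration 12: _XX_X_X_X_XX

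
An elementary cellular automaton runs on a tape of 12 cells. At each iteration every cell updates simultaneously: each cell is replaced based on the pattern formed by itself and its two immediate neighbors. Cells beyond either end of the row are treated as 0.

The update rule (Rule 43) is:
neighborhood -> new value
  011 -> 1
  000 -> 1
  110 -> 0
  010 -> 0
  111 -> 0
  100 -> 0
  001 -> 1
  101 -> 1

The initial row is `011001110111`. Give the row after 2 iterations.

100110011001

110011001100
100110011001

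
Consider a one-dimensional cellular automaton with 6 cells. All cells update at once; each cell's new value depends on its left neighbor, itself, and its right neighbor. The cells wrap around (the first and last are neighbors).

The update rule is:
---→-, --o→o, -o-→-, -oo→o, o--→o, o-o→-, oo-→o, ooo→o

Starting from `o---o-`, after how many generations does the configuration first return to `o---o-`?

2

-o-o--
o---o-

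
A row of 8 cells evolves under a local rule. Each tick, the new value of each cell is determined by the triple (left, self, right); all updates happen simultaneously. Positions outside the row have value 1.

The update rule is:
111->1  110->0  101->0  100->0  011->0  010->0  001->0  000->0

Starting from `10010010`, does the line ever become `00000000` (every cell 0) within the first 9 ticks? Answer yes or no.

yes

tick 1: 00000000
all cells are 0 at tick 1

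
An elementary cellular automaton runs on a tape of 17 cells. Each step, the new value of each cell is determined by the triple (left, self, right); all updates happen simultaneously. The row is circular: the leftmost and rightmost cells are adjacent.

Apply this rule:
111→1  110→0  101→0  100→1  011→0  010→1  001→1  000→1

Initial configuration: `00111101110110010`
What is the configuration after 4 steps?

00110001111011100

11011000100001111
10000111111110111
01111011111100011
00110001111011100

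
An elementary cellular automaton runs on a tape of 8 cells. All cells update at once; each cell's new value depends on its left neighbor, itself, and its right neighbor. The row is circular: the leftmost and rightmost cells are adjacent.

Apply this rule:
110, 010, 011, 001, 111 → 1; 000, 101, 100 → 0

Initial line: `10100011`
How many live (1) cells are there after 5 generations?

6

generation 1: 10100111
generation 2: 10101111
generation 3: 10101111  (fixed point — unchanged through generation 5)
count of 1: 6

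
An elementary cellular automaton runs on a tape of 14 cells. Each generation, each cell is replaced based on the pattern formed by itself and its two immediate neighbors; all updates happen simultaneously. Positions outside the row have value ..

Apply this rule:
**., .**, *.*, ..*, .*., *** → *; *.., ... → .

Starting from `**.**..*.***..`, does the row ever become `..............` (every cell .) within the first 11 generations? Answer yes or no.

generation 1: *****.******..
generation 2: ************..
generation 3: ************..  (fixed point — unchanged through generation 11)
generation 11 is ************.., still not uniform .

no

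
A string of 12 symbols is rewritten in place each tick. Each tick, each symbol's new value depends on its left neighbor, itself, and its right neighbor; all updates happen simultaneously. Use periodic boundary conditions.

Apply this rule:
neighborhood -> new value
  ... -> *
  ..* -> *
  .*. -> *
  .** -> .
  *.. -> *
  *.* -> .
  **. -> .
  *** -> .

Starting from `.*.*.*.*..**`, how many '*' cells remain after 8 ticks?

6

tick 1: .*.*.*.***..
tick 2: **.*.*....**
tick 3: ...*.*****..
tick 4: ****......**
tick 5: ....******..
tick 6: ****......**  (repeats tick 4; period 2)
tick 8: ****......**
count of *: 6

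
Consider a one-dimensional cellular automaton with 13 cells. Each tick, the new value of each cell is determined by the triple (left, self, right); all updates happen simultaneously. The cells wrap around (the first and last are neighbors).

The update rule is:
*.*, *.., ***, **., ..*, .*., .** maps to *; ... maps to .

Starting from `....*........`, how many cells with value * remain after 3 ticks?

...***.......
..*****......
.*******.....
count of *: 7

7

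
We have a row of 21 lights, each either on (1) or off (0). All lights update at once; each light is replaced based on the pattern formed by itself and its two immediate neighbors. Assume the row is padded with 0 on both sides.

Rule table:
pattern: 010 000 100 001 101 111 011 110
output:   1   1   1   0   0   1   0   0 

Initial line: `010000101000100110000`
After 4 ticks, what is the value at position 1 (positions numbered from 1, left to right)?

tick 1: 011110101110110001111
tick 2: 001100100100001100110
tick 3: 100010110111100010001
tick 4: 111010000011011011101
position 1 holds 1

1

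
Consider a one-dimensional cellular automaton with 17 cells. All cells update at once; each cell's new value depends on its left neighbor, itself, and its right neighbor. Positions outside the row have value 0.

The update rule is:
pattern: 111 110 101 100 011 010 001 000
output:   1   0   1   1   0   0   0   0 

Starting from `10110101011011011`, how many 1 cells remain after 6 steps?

5

01001010100100100
00100101010010010
00010010101001001
00001001010100100
00000100101010010
00000010010101001
count of 1: 5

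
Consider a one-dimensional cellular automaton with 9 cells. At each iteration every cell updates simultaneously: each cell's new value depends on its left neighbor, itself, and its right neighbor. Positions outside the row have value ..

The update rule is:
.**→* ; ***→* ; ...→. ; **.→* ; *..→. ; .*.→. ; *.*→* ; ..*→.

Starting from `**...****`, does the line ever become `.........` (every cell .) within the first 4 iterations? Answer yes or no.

no

**...****  (fixed point — unchanged through iteration 4)
iteration 4 is **...****, still not uniform .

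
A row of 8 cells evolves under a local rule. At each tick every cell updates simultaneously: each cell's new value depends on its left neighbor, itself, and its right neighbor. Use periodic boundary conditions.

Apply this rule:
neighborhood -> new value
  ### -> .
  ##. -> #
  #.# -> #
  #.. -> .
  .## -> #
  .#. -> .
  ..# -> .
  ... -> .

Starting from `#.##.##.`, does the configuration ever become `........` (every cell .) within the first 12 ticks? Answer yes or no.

tick 1: .#######
tick 2: ##.....#
tick 3: .#.....#
tick 4: #.......
tick 5: ........
all cells are . at tick 5

yes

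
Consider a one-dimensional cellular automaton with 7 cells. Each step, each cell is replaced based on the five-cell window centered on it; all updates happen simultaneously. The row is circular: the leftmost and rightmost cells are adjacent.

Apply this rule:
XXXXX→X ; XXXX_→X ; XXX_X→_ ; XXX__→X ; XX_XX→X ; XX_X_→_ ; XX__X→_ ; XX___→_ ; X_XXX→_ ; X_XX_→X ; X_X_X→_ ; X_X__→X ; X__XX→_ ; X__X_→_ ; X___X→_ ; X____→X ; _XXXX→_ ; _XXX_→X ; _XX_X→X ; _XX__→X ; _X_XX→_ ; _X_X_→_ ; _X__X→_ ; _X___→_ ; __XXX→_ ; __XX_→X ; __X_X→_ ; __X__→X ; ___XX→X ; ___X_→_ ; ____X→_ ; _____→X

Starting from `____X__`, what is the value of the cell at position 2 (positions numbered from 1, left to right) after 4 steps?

_

step 1: XX__X_X
step 2: XX_____
step 3: XX_XX_X
step 4: X_XXXX_
position 2 holds _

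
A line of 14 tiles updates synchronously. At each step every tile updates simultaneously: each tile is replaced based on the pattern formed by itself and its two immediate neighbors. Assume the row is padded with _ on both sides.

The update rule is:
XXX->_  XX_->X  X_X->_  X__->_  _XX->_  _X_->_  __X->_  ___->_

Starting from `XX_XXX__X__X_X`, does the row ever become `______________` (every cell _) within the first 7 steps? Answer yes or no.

_X___X________
______________
all cells are _ at step 2

yes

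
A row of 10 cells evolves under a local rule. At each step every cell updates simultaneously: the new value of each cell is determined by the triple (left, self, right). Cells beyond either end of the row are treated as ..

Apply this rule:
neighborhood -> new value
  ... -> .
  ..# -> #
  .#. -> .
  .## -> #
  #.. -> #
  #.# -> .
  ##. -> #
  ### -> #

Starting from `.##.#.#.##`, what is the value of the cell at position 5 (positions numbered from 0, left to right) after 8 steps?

###.....##
####...###
#####.####
#####.####  (fixed point — unchanged through step 8)
position 5 holds .

.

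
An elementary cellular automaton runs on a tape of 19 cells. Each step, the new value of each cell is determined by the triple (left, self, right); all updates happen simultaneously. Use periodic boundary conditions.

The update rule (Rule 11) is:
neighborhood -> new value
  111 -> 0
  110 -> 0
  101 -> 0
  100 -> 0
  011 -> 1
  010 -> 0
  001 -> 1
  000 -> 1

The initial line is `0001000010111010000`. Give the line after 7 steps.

1110011100100000111
0000110001001111100
1111100110011000001
0000001100110011111
0111111001100110000
1100000011001100111
0001111110011001100

0001111110011001100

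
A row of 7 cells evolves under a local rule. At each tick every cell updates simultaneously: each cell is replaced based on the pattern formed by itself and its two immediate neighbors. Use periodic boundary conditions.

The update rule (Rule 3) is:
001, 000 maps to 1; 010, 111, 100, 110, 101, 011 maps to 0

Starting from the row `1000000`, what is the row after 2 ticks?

0100000

tick 1: 0011111
tick 2: 0100000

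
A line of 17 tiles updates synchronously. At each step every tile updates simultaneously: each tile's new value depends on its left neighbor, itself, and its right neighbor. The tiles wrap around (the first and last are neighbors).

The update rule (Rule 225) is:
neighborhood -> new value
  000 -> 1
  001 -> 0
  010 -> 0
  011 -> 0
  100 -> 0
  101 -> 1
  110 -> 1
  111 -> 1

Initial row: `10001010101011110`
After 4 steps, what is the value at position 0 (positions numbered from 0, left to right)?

1

00100101010101111
00000010101010111
01111001010101011
10111000101010101
position 0 holds 1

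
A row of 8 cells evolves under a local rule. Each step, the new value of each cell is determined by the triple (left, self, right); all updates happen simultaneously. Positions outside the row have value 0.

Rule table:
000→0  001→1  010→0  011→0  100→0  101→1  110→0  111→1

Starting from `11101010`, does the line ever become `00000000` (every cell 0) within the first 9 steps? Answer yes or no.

step 1: 01010100
step 2: 10101000
step 3: 01010000
step 4: 10100000
step 5: 01000000
step 6: 10000000
step 7: 00000000
all cells are 0 at step 7

yes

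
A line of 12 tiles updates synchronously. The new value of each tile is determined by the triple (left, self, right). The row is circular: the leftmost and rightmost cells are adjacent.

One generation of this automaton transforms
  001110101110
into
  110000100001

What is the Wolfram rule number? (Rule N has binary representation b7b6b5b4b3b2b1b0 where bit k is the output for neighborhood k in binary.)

position 3: 111 → 0  (bit 7 = 0)
position 4: 110 → 0  (bit 6 = 0)
position 5: 101 → 0  (bit 5 = 0)
position 11: 100 → 1  (bit 4 = 1)
position 2: 011 → 0  (bit 3 = 0)
position 6: 010 → 1  (bit 2 = 1)
position 1: 001 → 1  (bit 1 = 1)
position 0: 000 → 1  (bit 0 = 1)
bits b7..b0 = 00010111 = 23

23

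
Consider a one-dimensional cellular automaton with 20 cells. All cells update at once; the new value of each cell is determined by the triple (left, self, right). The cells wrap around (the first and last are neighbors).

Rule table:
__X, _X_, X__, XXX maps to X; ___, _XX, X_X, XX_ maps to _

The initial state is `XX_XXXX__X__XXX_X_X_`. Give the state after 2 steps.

step 1: ____XX_XXXXX_X__X_X_
step 2: ___X____XXX__XXXX_XX

___X____XXX__XXXX_XX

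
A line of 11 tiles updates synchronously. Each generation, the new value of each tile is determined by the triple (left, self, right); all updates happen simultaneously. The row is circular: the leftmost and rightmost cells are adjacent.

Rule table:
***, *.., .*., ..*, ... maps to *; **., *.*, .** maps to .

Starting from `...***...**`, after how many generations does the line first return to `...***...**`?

***.*.***..
.*..*..*.**
.*******...
*.*****.***
...***...**

5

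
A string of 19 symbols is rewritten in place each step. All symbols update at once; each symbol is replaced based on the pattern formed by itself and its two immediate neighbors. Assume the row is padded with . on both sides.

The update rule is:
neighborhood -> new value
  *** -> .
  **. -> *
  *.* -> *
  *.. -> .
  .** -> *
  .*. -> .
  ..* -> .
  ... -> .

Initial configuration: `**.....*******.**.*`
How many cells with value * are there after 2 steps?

**.....*.....*****.
**...........*...*.
count of *: 4

4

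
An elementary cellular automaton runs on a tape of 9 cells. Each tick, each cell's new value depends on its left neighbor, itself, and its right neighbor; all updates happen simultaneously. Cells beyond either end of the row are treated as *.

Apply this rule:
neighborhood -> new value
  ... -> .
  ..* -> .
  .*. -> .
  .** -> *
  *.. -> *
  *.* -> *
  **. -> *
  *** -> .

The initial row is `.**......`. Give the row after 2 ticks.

...**....

****.....
...**....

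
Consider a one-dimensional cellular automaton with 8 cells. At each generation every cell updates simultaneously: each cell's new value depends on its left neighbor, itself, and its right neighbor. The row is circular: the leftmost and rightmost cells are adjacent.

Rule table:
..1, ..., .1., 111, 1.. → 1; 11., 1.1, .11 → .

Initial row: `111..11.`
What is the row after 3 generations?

.1.11...
11...111
1.111.11

1.111.11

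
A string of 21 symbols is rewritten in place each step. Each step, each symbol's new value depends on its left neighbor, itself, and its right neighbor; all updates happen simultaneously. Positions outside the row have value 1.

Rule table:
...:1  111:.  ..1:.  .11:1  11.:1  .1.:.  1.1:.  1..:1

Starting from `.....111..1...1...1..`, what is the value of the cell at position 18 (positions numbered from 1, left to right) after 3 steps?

1

step 1: 1111.1.11..11..11..1.
step 2: ...1...111.111.111...
step 3: 11..11.1.1.1.1.1.111.
position 18 holds 1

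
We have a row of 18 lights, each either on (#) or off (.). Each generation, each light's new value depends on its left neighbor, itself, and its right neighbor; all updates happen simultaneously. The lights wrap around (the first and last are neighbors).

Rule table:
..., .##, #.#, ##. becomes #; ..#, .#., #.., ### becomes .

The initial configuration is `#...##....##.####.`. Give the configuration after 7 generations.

..#.##.##.####..##
...########..#..##
.#.#......#.....##
#.#..####...###.##
##...#..#.#.#.###.
##.#.....#.#.##.##
.##..###..#.#####.

.##..###..#.#####.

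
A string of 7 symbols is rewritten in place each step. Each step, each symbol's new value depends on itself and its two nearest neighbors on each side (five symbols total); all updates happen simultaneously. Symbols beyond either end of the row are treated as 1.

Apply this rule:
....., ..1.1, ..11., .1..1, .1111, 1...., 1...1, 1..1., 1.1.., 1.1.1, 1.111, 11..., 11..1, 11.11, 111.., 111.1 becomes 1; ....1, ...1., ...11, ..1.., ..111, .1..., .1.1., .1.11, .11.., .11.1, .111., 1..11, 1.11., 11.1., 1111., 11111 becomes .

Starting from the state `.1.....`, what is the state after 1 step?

.1.11..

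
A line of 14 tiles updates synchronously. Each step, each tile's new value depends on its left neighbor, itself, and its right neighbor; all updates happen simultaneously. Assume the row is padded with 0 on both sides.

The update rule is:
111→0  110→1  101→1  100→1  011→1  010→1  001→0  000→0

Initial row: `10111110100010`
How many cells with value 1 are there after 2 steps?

8

step 1: 11100011110011
step 2: 10110010011011
count of 1: 8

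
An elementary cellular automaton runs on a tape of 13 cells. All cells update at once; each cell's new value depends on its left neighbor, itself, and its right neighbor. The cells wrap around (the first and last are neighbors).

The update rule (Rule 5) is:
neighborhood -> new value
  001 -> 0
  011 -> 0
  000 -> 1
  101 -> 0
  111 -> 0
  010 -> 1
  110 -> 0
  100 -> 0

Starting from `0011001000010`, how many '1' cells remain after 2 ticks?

tick 1: 1000001011010
tick 2: 1011101000010
count of 1: 6

6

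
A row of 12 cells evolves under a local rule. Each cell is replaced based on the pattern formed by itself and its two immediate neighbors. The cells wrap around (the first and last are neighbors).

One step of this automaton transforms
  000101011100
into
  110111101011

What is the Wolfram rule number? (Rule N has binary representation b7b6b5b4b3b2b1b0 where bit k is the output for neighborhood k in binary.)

181

position 8: 111 → 1  (bit 7 = 1)
position 9: 110 → 0  (bit 6 = 0)
position 4: 101 → 1  (bit 5 = 1)
position 10: 100 → 1  (bit 4 = 1)
position 7: 011 → 0  (bit 3 = 0)
position 3: 010 → 1  (bit 2 = 1)
position 2: 001 → 0  (bit 1 = 0)
position 0: 000 → 1  (bit 0 = 1)
bits b7..b0 = 10110101 = 181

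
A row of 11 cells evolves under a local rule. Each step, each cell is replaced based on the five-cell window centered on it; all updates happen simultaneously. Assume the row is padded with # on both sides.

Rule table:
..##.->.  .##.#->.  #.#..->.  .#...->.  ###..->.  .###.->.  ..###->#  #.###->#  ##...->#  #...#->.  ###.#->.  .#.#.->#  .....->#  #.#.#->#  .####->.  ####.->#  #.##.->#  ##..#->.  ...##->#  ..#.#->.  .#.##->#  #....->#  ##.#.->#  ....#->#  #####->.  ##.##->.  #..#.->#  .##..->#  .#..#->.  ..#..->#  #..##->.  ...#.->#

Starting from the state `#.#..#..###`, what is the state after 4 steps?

.#.#..#....

.#..##..#..
#....#.##..
.####.###..
.#.#..#....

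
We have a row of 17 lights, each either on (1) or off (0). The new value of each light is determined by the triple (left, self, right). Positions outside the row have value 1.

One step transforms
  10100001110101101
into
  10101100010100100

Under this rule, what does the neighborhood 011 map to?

At position 7 the neighborhood is 011; the next row has 0 there.

0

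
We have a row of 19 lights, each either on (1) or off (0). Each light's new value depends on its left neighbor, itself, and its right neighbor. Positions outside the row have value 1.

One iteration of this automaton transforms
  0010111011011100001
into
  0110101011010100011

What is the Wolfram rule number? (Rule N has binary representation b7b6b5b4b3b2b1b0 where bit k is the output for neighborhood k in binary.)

78

position 5: 111 → 0  (bit 7 = 0)
position 6: 110 → 1  (bit 6 = 1)
position 3: 101 → 0  (bit 5 = 0)
position 0: 100 → 0  (bit 4 = 0)
position 4: 011 → 1  (bit 3 = 1)
position 2: 010 → 1  (bit 2 = 1)
position 1: 001 → 1  (bit 1 = 1)
position 15: 000 → 0  (bit 0 = 0)
bits b7..b0 = 01001110 = 78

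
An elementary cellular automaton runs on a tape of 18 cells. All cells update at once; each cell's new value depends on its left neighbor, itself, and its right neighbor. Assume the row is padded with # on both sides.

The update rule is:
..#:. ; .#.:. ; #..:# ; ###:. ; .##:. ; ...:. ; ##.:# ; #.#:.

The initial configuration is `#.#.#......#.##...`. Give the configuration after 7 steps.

.##..##....#......

step 1: #....#........##..
step 2: ##....#........##.
step 3: .##....#........#.
step 4: ..##....#.........
step 5: #..##....#........
step 6: ##..##....#.......
step 7: .##..##....#......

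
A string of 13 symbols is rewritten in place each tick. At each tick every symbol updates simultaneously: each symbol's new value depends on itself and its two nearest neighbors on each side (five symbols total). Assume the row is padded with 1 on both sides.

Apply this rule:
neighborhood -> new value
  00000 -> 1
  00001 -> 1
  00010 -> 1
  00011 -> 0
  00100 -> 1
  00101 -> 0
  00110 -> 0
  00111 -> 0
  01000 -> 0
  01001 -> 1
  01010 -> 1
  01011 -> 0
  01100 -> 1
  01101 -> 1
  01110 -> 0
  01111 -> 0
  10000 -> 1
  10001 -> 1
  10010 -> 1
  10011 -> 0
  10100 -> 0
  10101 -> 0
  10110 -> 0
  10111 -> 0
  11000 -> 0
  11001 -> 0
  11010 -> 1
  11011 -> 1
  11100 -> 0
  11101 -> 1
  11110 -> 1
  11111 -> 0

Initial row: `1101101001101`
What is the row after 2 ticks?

tick 1: 1110110100110
tick 2: 0111011010011

0111011010011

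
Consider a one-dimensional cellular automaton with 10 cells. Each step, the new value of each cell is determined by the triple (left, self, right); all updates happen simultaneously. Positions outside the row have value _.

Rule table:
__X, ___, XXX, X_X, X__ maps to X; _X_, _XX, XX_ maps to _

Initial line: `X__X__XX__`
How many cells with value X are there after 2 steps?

_XX_XX__XX
X__X__XX__
count of X: 4

4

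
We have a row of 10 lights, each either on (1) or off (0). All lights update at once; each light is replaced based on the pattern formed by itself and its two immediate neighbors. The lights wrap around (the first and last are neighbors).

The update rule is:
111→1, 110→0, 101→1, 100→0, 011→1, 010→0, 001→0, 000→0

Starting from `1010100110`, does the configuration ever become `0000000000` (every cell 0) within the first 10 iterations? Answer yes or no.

0101000101
1010000010
0100000001
1000000000
0000000000
all cells are 0 at iteration 5

yes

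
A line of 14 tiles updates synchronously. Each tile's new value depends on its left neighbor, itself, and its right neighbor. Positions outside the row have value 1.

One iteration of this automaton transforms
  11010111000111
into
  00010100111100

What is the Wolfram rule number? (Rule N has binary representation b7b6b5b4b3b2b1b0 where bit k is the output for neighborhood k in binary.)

31

position 0: 111 → 0  (bit 7 = 0)
position 1: 110 → 0  (bit 6 = 0)
position 2: 101 → 0  (bit 5 = 0)
position 8: 100 → 1  (bit 4 = 1)
position 5: 011 → 1  (bit 3 = 1)
position 3: 010 → 1  (bit 2 = 1)
position 10: 001 → 1  (bit 1 = 1)
position 9: 000 → 1  (bit 0 = 1)
bits b7..b0 = 00011111 = 31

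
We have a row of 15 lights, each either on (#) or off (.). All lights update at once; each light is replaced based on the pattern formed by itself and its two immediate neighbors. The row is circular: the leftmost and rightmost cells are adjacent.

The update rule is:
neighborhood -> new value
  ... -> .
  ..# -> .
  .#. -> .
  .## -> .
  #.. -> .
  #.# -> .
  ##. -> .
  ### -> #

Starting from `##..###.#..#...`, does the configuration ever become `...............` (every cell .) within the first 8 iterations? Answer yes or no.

.....#.........
...............
all cells are . at iteration 2

yes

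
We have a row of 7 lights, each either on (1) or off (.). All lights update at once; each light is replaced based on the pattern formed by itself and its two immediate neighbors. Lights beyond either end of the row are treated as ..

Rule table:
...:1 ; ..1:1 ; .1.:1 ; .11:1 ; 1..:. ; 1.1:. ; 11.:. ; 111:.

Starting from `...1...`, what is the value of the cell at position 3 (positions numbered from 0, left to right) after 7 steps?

.

1111.11
1....1.
1.1111.
1.1....
1.1.111
1.1.1..
1.1.1.1
position 3 holds .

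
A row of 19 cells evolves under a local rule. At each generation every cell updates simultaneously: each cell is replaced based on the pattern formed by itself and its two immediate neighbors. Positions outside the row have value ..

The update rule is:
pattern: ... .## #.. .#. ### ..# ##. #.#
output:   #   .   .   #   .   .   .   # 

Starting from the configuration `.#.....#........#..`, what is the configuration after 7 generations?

...###....####.....

.#.###.#.######.#.#
.##...###......####
....#.....####.....
###.#.###......####
...###....####.....
##.....##......####
...###....####.....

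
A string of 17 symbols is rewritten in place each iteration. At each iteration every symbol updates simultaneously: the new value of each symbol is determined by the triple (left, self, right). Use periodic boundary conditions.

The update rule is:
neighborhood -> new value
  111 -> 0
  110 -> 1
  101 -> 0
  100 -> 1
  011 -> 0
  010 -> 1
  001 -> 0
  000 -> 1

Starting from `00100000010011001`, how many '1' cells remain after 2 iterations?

5

10111111011001101
10000001001100100
count of 1: 5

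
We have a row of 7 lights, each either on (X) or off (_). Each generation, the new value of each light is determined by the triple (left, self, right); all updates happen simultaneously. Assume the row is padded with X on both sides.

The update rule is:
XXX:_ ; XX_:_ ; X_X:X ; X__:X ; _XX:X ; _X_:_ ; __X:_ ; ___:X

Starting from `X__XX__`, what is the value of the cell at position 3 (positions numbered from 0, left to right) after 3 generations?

_X_X_X_
X_X_X_X
_X_X_XX
position 3 holds X

X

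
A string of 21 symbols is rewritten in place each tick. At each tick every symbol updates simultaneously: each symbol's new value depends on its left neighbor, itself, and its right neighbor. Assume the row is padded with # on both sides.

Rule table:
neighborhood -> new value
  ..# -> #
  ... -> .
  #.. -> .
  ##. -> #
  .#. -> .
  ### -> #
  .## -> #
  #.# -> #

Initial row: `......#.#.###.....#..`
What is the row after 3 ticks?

...#.#.######..#..###

.....#.#.####....#..#
....#.#.#####...#..##
...#.#.######..#..###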